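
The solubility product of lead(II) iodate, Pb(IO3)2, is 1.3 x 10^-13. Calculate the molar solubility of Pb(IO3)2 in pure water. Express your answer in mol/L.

Pb(IO3)2(s) ⇌ Pb^2+(aq) + 2 IO3^-(aq)
Ksp = [Pb^2+][IO3^-]^2
Let s = molar solubility. Then [Pb^2+] = s and [IO3^-] = 2s.
Ksp = s(2s)^2 = 4s^3
Solving, s = (1.3 x 10^-13/4)^(1/3) = 3.2 × 10^-5 M

s ≈ 3.2e-5 M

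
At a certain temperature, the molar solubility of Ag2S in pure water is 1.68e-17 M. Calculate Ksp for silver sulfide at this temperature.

Ksp = 1.90 x 10^-50

Ag2S(s) <=> 2 Ag^+ + S^2-
Let s = molar solubility. Then [Ag^+] = 2s and [S^2-] = s.
Ksp = [Ag^+]^2[S^2-]
So Ksp = (2s)^2 × s = 4s^3
With s = 1.68 × 10^-17: Ksp = 1.90 × 10^-50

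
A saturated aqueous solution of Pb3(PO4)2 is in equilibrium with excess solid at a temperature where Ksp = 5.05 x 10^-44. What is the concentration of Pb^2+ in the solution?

Pb3(PO4)2(s) <=> 3 Pb^2+ + 2 PO4^3-
Ksp = [Pb^2+]^3[PO4^3-]^2
If s mol/L of Pb3(PO4)2 dissolves, [Pb^2+] = 3s and [PO4^3-] = 2s.
Substituting: Ksp = (3s)^3(2s)^2 = 108s^5
s^5 = 5.05 x 10^-44 / 108, so s = 8.590 × 10^-10 M
[Pb^2+] = 3s = 2.58 × 10^-9 M

2.58 × 10^-9 M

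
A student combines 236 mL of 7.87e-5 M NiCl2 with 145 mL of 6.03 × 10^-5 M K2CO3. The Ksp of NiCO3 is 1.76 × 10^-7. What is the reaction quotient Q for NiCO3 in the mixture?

Total volume = 236 + 145 = 381 mL.
[Ni^2+] = 7.87 × 10^-5 × (236/381) = 4.875 × 10^-5 M
[CO3^2-] = 6.03 × 10^-5 × (145/381) = 2.295 × 10^-5 M
NiCO3(s) ⇌ Ni^2+ + CO3^2-, so Q = [Ni^2+][CO3^2-]
Q = (4.875 × 10^-5)(2.295 x 10^-5) = 1.12 × 10^-9
Q < Ksp, so no precipitate of NiCO3 forms.

Q ≈ 1.12 × 10^-9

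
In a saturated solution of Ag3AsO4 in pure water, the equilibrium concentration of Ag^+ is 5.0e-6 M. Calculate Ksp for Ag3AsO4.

Ksp = 2.1 x 10^-22

Ag3AsO4(s) ⇌ 3 Ag^+(aq) + AsO4^3-(aq)
Stoichiometry gives [AsO4^3-] = (1/3)[Ag^+] = 1.67 × 10^-6 M.
Ksp = [Ag^+]^3[AsO4^3-]
Ksp = (5.0 × 10^-6)^3 × 1.67 x 10^-6 = 2.1 x 10^-22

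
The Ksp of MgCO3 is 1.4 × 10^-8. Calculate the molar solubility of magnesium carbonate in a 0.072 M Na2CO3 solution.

s ≈ 1.9e-7 M

MgCO3(s) ⇌ Mg^2+ + CO3^2-
Ksp = [Mg^2+][CO3^2-]
Let s be the molar solubility in this solution. [Mg^2+] = s, [CO3^2-] = 0.072 + s ≈ 0.072 (common-ion effect: CO3^2- is already 0.072 M).
Ksp ≈ s × 0.072
s = 1.9 x 10^-7 M
Check: s = 1.9 × 10^-7 ≪ 0.072, so the approximation is valid.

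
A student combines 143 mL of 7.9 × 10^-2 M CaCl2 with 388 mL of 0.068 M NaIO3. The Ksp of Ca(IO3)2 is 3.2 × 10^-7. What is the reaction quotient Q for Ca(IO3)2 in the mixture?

Q ≈ 5.3 x 10^-5

Total volume = 143 + 388 = 531 mL.
[Ca^2+] = 7.9 × 10^-2 × (143/531) = 2.13 × 10^-2 M
[IO3^-] = 6.8 x 10^-2 × (388/531) = 4.97 x 10^-2 M
Ca(IO3)2(s) ⇌ Ca^2+ + 2 IO3^-, so Q = [Ca^2+][IO3^-]^2
Q = (2.13 x 10^-2)(4.97 × 10^-2)^2 = 5.3 × 10^-5
Q > Ksp, so Ca(IO3)2 will precipitate.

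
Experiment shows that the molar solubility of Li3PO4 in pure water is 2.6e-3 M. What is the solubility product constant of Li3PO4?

Li3PO4(s) ⇌ 3 Li^+ + PO4^3-
If s mol/L of Li3PO4 dissolves, [Li^+] = 3s and [PO4^3-] = s.
Ksp = [Li^+]^3[PO4^3-]
So Ksp = (3s)^3 × s = 27s^4
With s = 2.6 x 10^-3: Ksp = 1.2 × 10^-9

1.2 × 10^-9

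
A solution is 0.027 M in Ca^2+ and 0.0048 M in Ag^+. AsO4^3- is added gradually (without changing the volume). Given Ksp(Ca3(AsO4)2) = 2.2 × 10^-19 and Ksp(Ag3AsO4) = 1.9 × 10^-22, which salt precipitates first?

Precipitation of each salt starts when its ion product equals its Ksp.
For Ca3(AsO4)2: 2.2 × 10^-19 = (0.027)^3 × [AsO4^3-]^2  ⇒  [AsO4^3-] = 1.1 × 10^-7 M.
For Ag3AsO4: 1.9 × 10^-22 = (0.0048)^3 × [AsO4^3-]  ⇒  [AsO4^3-] = 1.7 × 10^-15 M.
The salt with the lower threshold [AsO4^3-] precipitates first: Ag3AsO4.

Ag3AsO4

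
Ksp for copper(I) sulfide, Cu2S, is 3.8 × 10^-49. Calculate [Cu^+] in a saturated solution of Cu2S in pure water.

9.1 × 10^-17 M

Cu2S(s) <=> 2 Cu^+ + S^2-
Ksp = [Cu^+]^2[S^2-]
With molar solubility s: [Cu^+] = 2s, [S^2-] = s.
So Ksp = (2s)^2 × s = 4s^3
s^3 = 3.8 × 10^-49 / 4, so s = 4.56 × 10^-17 M
[Cu^+] = 2s = 9.1 x 10^-17 M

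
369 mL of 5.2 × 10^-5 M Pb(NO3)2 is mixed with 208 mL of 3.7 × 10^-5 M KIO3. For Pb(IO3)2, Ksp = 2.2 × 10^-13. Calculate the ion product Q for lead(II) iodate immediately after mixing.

5.9 × 10^-15

Total volume = 369 + 208 = 577 mL.
[Pb^2+] = 5.2 × 10^-5 × (369/577) = 3.33 × 10^-5 M
[IO3^-] = 3.7 × 10^-5 × (208/577) = 1.33 x 10^-5 M
Pb(IO3)2(s) ⇌ Pb^2+ + 2 IO3^-, so Q = [Pb^2+][IO3^-]^2
Q = (3.33 x 10^-5)(1.33 × 10^-5)^2 = 5.9 x 10^-15
Q < Ksp, so no precipitate of Pb(IO3)2 forms.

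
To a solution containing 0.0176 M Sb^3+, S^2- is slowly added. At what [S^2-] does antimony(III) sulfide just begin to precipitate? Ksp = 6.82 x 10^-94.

[S^2-] ≈ 1.30 × 10^-30 M

Sb2S3(s) <=> 2 Sb^3+ + 3 S^2-
Ksp = [Sb^3+]^2[S^2-]^3
Precipitation begins when Q = Ksp. With [Sb^3+] = 0.0176 M:
6.82 x 10^-94 = (0.0176)^2 × [S^2-]^3
[S^2-] = (6.82 x 10^-94 / 3.098 × 10^-4)^(1/3) = 1.30 × 10^-30 M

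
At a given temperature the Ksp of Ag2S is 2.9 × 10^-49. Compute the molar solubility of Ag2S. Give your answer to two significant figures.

s = 4.2 x 10^-17 M

Ag2S(s) <=> 2 Ag^+(aq) + S^2-(aq)
Ksp = [Ag^+]^2[S^2-]
With molar solubility s: [Ag^+] = 2s, [S^2-] = s.
Substituting: Ksp = (2s)^2s = 4s^3
s^3 = 2.9 × 10^-49 / 4, so s = 4.2 × 10^-17 M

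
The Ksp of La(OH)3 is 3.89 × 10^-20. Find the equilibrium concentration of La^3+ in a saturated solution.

[La^3+] = 6.16e-6 M

La(OH)3(s) <=> La^3+ + 3 OH^-
Ksp = [La^3+][OH^-]^3
With molar solubility s: [La^3+] = s, [OH^-] = 3s.
So Ksp = s × (3s)^3 = 27s^4
s = (3.89 × 10^-20 / 27)^(1/4) = 6.161 × 10^-6 M
[La^3+] = s = 6.16 × 10^-6 M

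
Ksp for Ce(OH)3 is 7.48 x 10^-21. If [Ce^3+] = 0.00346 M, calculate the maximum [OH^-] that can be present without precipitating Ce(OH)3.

[OH^-] = 1.29 × 10^-6 M

Ce(OH)3(s) ⇌ Ce^3+ + 3 OH^-
Ksp = [Ce^3+][OH^-]^3
Precipitation begins when Q = Ksp. With [Ce^3+] = 0.00346 M:
7.48 x 10^-21 = (0.00346) × [OH^-]^3
[OH^-] = (7.48 x 10^-21 / 3.46 × 10^-3)^(1/3) = 1.29 × 10^-6 M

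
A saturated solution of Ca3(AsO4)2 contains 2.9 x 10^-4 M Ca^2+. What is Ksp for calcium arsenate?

Ksp = 9.1e-19

Ca3(AsO4)2(s) ⇌ 3 Ca^2+ + 2 AsO4^3-
Stoichiometry gives [AsO4^3-] = (2/3)[Ca^2+] = 1.93 × 10^-4 M.
Ksp = [Ca^2+]^3[AsO4^3-]^2
Ksp = (2.9 x 10^-4)^3 × (1.93 × 10^-4)^2 = 9.1 × 10^-19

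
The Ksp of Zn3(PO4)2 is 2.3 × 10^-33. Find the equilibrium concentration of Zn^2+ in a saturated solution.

[Zn^2+] = 3.5 × 10^-7 M

Zn3(PO4)2(s) ⇌ 3 Zn^2+ + 2 PO4^3-
Ksp = [Zn^2+]^3[PO4^3-]^2
With molar solubility s: [Zn^2+] = 3s, [PO4^3-] = 2s.
So Ksp = (3s)^3 × (2s)^2 = 108s^5
s^5 = 2.3 × 10^-33 / 108, so s = 1.16 × 10^-7 M
[Zn^2+] = 3s = 3.5 x 10^-7 M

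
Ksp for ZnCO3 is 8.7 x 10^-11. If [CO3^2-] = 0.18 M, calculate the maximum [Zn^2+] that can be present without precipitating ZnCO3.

ZnCO3(s) ⇌ Zn^2+(aq) + CO3^2-(aq)
Ksp = [Zn^2+][CO3^2-]
Precipitation begins when Q = Ksp. With [CO3^2-] = 0.18 M:
8.7 x 10^-11 = (0.18) × [Zn^2+]
[Zn^2+] = (8.7 x 10^-11 / 1.8 × 10^-1) = 4.8 × 10^-10 M

[Zn^2+] ≈ 4.8e-10 M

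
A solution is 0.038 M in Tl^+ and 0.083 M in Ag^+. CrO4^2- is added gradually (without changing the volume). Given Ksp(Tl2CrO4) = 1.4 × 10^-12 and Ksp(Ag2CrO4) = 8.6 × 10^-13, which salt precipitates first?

Precipitation of each salt starts when its ion product equals its Ksp.
For Tl2CrO4: 1.4 × 10^-12 = (0.038)^2 × [CrO4^2-]  ⇒  [CrO4^2-] = 9.7 x 10^-10 M.
For Ag2CrO4: 8.6 × 10^-13 = (0.083)^2 × [CrO4^2-]  ⇒  [CrO4^2-] = 1.2 x 10^-10 M.
The salt with the lower threshold [CrO4^2-] precipitates first: Ag2CrO4.

Ag2CrO4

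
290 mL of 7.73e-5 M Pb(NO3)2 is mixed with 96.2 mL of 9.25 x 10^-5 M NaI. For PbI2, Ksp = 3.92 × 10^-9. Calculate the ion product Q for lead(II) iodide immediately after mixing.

Q ≈ 3.08 × 10^-14

Total volume = 290 + 96.2 = 386.2 mL.
[Pb^2+] = 7.73 x 10^-5 × (290/386.2) = 5.805 × 10^-5 M
[I^-] = 9.25 x 10^-5 × (96.2/386.2) = 2.304 × 10^-5 M
PbI2(s) ⇌ Pb^2+ + 2 I^-, so Q = [Pb^2+][I^-]^2
Q = (5.805 x 10^-5)(2.304 × 10^-5)^2 = 3.08 × 10^-14
Q < Ksp, so no precipitate of PbI2 forms.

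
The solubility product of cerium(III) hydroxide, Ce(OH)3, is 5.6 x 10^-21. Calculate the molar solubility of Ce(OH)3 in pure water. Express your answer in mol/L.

Ce(OH)3(s) <=> Ce^3+(aq) + 3 OH^-(aq)
Ksp = [Ce^3+][OH^-]^3
For each mole of Ce(OH)3 that dissolves: [Ce^3+] = s, [OH^-] = 3s.
Ksp = s(3s)^3 = 27s^4
Solving, s = (5.6 x 10^-21/27)^(1/4) = 3.8 x 10^-6 M

3.8 × 10^-6 M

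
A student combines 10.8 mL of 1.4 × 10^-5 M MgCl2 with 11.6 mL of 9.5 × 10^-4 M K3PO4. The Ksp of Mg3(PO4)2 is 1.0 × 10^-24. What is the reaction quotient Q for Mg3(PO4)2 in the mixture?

Total volume = 10.8 + 11.6 = 22.4 mL.
[Mg^2+] = 1.4 × 10^-5 × (10.8/22.4) = 6.75 x 10^-6 M
[PO4^3-] = 9.5 × 10^-4 × (11.6/22.4) = 4.92 × 10^-4 M
Mg3(PO4)2(s) ⇌ 3 Mg^2+ + 2 PO4^3-, so Q = [Mg^2+]^3[PO4^3-]^2
Q = (6.75 × 10^-6)^3(4.92 x 10^-4)^2 = 7.4 × 10^-23
Q > Ksp, so Mg3(PO4)2 will precipitate.

Q = 7.4e-23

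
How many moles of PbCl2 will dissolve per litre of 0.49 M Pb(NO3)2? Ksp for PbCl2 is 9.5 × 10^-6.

s ≈ 2.2 × 10^-3 M

PbCl2(s) <=> Pb^2+(aq) + 2 Cl^-(aq)
Ksp = [Pb^2+][Cl^-]^2
If s mol/L dissolves here, [Pb^2+] = 0.49 + s ≈ 0.49, [Cl^-] = 2s (Ksp is small, so little additional dissolves).
Ksp ≈ 0.49 × (2s)^2
s = 2.2 x 10^-3 M
Check: s = 2.2 x 10^-3 ≪ 0.49, so the approximation is valid.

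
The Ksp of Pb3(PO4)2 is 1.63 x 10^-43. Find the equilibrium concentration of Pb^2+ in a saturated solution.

Pb3(PO4)2(s) <=> 3 Pb^2+ + 2 PO4^3-
Ksp = [Pb^2+]^3[PO4^3-]^2
With molar solubility s: [Pb^2+] = 3s, [PO4^3-] = 2s.
Substituting: Ksp = (3s)^3(2s)^2 = 108s^5
s = (1.63 x 10^-43 / 108)^(1/5) = 1.086 x 10^-9 M
[Pb^2+] = 3s = 3.26 × 10^-9 M

[Pb^2+] ≈ 3.26 × 10^-9 M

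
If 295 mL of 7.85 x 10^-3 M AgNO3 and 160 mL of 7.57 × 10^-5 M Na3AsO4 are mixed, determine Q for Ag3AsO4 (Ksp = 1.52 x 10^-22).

Total volume = 295 + 160 = 455 mL.
[Ag^+] = 7.85 × 10^-3 × (295/455) = 5.090 x 10^-3 M
[AsO4^3-] = 7.57 × 10^-5 × (160/455) = 2.662 x 10^-5 M
Ag3AsO4(s) ⇌ 3 Ag^+(aq) + AsO4^3-(aq), so Q = [Ag^+]^3[AsO4^3-]
Q = (5.090 × 10^-3)^3(2.662 × 10^-5) = 3.51 x 10^-12
Q > Ksp, so Ag3AsO4 will precipitate.

Q = 3.51 × 10^-12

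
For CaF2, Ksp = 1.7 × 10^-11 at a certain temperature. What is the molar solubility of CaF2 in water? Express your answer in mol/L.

CaF2(s) ⇌ Ca^2+(aq) + 2 F^-(aq)
Ksp = [Ca^2+][F^-]^2
If s mol/L of CaF2 dissolves, [Ca^2+] = s and [F^-] = 2s.
Substituting: Ksp = s(2s)^2 = 4s^3
s = (1.7 × 10^-11 / 4)^(1/3) = 1.6 × 10^-4 M

s = 1.6 × 10^-4 M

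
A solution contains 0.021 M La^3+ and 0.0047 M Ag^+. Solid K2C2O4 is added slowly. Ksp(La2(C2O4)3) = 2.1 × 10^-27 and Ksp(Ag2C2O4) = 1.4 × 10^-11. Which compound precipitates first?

Precipitation of each salt starts when its ion product equals its Ksp.
For La2(C2O4)3: 2.1 × 10^-27 = (0.021)^2 × [C2O4^2-]^3  ⇒  [C2O4^2-] = 1.7 × 10^-8 M.
For Ag2C2O4: 1.4 × 10^-11 = (0.0047)^2 × [C2O4^2-]  ⇒  [C2O4^2-] = 6.3 × 10^-7 M.
The salt with the lower threshold [C2O4^2-] precipitates first: La2(C2O4)3.

La2(C2O4)3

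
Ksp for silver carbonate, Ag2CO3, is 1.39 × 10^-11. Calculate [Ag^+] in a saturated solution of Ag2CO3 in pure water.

Ag2CO3(s) ⇌ 2 Ag^+ + CO3^2-
Ksp = [Ag^+]^2[CO3^2-]
With molar solubility s: [Ag^+] = 2s, [CO3^2-] = s.
So Ksp = (2s)^2 × s = 4s^3
s = (1.39 × 10^-11 / 4)^(1/3) = 1.515 × 10^-4 M
[Ag^+] = 2s = 3.03 × 10^-4 M

[Ag^+] ≈ 3.03e-4 M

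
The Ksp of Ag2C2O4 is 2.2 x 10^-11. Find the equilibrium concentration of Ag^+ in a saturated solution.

Ag2C2O4(s) ⇌ 2 Ag^+(aq) + C2O4^2-(aq)
Ksp = [Ag^+]^2[C2O4^2-]
With molar solubility s: [Ag^+] = 2s, [C2O4^2-] = s.
So Ksp = (2s)^2 × s = 4s^3
Solving, s = (2.2 x 10^-11/4)^(1/3) = 1.77 × 10^-4 M
[Ag^+] = 2s = 3.5 × 10^-4 M

3.5 × 10^-4 M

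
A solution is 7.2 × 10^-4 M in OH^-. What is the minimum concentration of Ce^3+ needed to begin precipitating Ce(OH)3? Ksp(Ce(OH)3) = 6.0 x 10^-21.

[Ce^3+] = 1.6e-11 M

Ce(OH)3(s) ⇌ Ce^3+(aq) + 3 OH^-(aq)
Ksp = [Ce^3+][OH^-]^3
Precipitation begins when Q = Ksp. With [OH^-] = 7.2 × 10^-4 M:
6.0 x 10^-21 = (7.2 × 10^-4)^3 × [Ce^3+]
[Ce^3+] = (6.0 x 10^-21 / 3.73 × 10^-10) = 1.6 × 10^-11 M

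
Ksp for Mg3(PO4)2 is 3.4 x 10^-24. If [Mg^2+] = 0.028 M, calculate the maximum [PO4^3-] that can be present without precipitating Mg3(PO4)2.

Mg3(PO4)2(s) ⇌ 3 Mg^2+ + 2 PO4^3-
Ksp = [Mg^2+]^3[PO4^3-]^2
Precipitation begins when Q = Ksp. With [Mg^2+] = 0.028 M:
3.4 x 10^-24 = (0.028)^3 × [PO4^3-]^2
[PO4^3-] = (3.4 x 10^-24 / 2.20 x 10^-5)^(1/2) = 3.9 × 10^-10 M

[PO4^3-] = 3.9 x 10^-10 M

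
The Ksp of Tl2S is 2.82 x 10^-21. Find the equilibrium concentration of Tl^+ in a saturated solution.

Tl2S(s) <=> 2 Tl^+(aq) + S^2-(aq)
Ksp = [Tl^+]^2[S^2-]
With molar solubility s: [Tl^+] = 2s, [S^2-] = s.
Ksp = (2s)^2s = 4s^3
Solving, s = (2.82 x 10^-21/4)^(1/3) = 8.900 × 10^-8 M
[Tl^+] = 2s = 1.78 × 10^-7 M

[Tl^+] = 1.78 × 10^-7 M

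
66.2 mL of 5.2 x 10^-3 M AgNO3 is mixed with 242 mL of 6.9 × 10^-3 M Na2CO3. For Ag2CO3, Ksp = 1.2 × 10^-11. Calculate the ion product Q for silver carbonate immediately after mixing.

Total volume = 66.2 + 242 = 308.2 mL.
[Ag^+] = 5.2 × 10^-3 × (66.2/308.2) = 1.12 × 10^-3 M
[CO3^2-] = 6.9 × 10^-3 × (242/308.2) = 5.42 × 10^-3 M
Ag2CO3(s) <=> 2 Ag^+ + CO3^2-, so Q = [Ag^+]^2[CO3^2-]
Q = (1.12 × 10^-3)^2(5.42 x 10^-3) = 6.8 x 10^-9
Q > Ksp, so Ag2CO3 will precipitate.

Q ≈ 6.8 × 10^-9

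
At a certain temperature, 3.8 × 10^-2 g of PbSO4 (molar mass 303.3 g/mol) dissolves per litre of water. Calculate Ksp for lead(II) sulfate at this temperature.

Molar solubility s = (3.8 x 10^-2 g/L) / (303.3 g/mol) = 1.25 x 10^-4 M.
PbSO4(s) ⇌ Pb^2+(aq) + SO4^2-(aq)
Let s = molar solubility. Then [Pb^2+] = s and [SO4^2-] = s.
Ksp = [Pb^2+][SO4^2-]
Ksp = s × s = s^2
Ksp = (1.25 × 10^-4)^2 = 1.6 × 10^-8

1.6 x 10^-8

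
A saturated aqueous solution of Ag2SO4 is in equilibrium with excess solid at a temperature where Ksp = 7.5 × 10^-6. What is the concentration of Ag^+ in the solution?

Ag2SO4(s) ⇌ 2 Ag^+ + SO4^2-
Ksp = [Ag^+]^2[SO4^2-]
Let s = molar solubility. Then [Ag^+] = 2s and [SO4^2-] = s.
So Ksp = (2s)^2 × s = 4s^3
Solving, s = (7.5 × 10^-6/4)^(1/3) = 1.23 x 10^-2 M
[Ag^+] = 2s = 2.5 x 10^-2 M

[Ag^+] = 0.025 M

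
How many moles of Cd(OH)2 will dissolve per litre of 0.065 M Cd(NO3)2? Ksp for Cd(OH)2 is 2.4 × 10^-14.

s = 3.0 x 10^-7 M

Cd(OH)2(s) <=> Cd^2+ + 2 OH^-
Ksp = [Cd^2+][OH^-]^2
Let s be the molar solubility in this solution. [Cd^2+] = 0.065 + s ≈ 0.065, [OH^-] = 2s (common-ion effect: Cd^2+ is already 0.065 M).
Ksp ≈ 0.065 × (2s)^2
s = 3.0 × 10^-7 M
Check: s = 3.0 x 10^-7 ≪ 0.065, so the approximation is valid.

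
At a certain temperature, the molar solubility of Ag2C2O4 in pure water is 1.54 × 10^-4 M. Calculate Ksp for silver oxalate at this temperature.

Ksp = 1.46e-11

Ag2C2O4(s) ⇌ 2 Ag^+(aq) + C2O4^2-(aq)
With molar solubility s: [Ag^+] = 2s, [C2O4^2-] = s.
Ksp = [Ag^+]^2[C2O4^2-]
Ksp = (2s)^2s = 4s^3
Ksp = 4 × (1.54 x 10^-4)^3 = 1.46 × 10^-11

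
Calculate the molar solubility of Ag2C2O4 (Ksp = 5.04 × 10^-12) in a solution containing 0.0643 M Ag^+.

Ag2C2O4(s) ⇌ 2 Ag^+ + C2O4^2-
Ksp = [Ag^+]^2[C2O4^2-]
If s mol/L dissolves here, [Ag^+] = 0.0643 + 2s ≈ 0.0643, [C2O4^2-] = s (since the Ag^+ already present dominates).
Ksp ≈ (0.0643)^2 × s
s = 1.22 x 10^-9 M
Check: 2s = 2.4 × 10^-9 ≪ 0.0643, so the approximation is valid.

s = 1.22 × 10^-9 M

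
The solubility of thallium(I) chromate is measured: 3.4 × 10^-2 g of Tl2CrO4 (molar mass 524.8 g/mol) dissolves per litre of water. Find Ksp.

1.1 × 10^-12

Molar solubility s = (3.4 × 10^-2 g/L) / (524.8 g/mol) = 6.48 × 10^-5 M.
Tl2CrO4(s) ⇌ 2 Tl^+ + CrO4^2-
With molar solubility s: [Tl^+] = 2s, [CrO4^2-] = s.
Ksp = [Tl^+]^2[CrO4^2-]
Substituting: Ksp = (2s)^2s = 4s^3
Ksp = 4 × (6.48 x 10^-5)^3 = 1.1 × 10^-12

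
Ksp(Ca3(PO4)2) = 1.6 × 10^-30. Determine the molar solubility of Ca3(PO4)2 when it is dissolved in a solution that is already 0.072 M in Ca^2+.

Ca3(PO4)2(s) ⇌ 3 Ca^2+ + 2 PO4^3-
Ksp = [Ca^2+]^3[PO4^3-]^2
Let s = moles of Ca3(PO4)2 that dissolve per litre. [Ca^2+] = 0.072 + 3s ≈ 0.072, [PO4^3-] = 2s (Ksp is small, so little additional dissolves).
Ksp ≈ (0.072)^3 × (2s)^2
s = 3.3 × 10^-14 M
Check: 3s = 9.8 × 10^-14 ≪ 0.072, so the approximation is valid.

s ≈ 3.3e-14 M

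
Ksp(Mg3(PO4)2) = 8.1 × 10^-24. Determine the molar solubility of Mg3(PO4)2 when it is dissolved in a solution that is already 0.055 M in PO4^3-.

Mg3(PO4)2(s) ⇌ 3 Mg^2+ + 2 PO4^3-
Ksp = [Mg^2+]^3[PO4^3-]^2
Let s be the molar solubility in this solution. [Mg^2+] = 3s, [PO4^3-] = 0.055 + 2s ≈ 0.055 (Ksp is small, so little additional dissolves).
Ksp ≈ (3s)^3 × (0.055)^2
s = 4.6 × 10^-8 M
Check: 2s = 9.3 x 10^-8 ≪ 0.055, so the approximation is valid.

4.6 × 10^-8 M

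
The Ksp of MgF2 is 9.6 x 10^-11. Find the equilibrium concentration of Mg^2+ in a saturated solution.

[Mg^2+] = 2.9e-4 M

MgF2(s) ⇌ Mg^2+(aq) + 2 F^-(aq)
Ksp = [Mg^2+][F^-]^2
With molar solubility s: [Mg^2+] = s, [F^-] = 2s.
Substituting: Ksp = s(2s)^2 = 4s^3
s = (9.6 x 10^-11 / 4)^(1/3) = 2.88 × 10^-4 M
[Mg^2+] = s = 2.9 × 10^-4 M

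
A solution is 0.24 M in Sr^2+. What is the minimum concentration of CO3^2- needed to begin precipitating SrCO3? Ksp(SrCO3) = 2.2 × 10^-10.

9.2 × 10^-10 M

SrCO3(s) ⇌ Sr^2+(aq) + CO3^2-(aq)
Ksp = [Sr^2+][CO3^2-]
Precipitation begins when Q = Ksp. With [Sr^2+] = 0.24 M:
2.2 × 10^-10 = (0.24) × [CO3^2-]
[CO3^2-] = (2.2 × 10^-10 / 2.4 × 10^-1) = 9.2 x 10^-10 M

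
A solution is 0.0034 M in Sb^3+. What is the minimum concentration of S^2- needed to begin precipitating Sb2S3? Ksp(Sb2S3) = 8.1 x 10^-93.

[S^2-] = 8.9 × 10^-30 M

Sb2S3(s) ⇌ 2 Sb^3+ + 3 S^2-
Ksp = [Sb^3+]^2[S^2-]^3
Precipitation begins when Q = Ksp. With [Sb^3+] = 0.0034 M:
8.1 x 10^-93 = (0.0034)^2 × [S^2-]^3
[S^2-] = (8.1 x 10^-93 / 1.16 × 10^-5)^(1/3) = 8.9 x 10^-30 M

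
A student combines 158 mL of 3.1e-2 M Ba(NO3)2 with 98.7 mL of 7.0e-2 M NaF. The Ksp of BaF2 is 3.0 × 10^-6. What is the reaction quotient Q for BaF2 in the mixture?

1.4 × 10^-5

Total volume = 158 + 98.7 = 256.7 mL.
[Ba^2+] = 3.1 × 10^-2 × (158/256.7) = 1.91 × 10^-2 M
[F^-] = 7.0 × 10^-2 × (98.7/256.7) = 2.69 × 10^-2 M
BaF2(s) ⇌ Ba^2+(aq) + 2 F^-(aq), so Q = [Ba^2+][F^-]^2
Q = (1.91 x 10^-2)(2.69 x 10^-2)^2 = 1.4 × 10^-5
Q > Ksp, so BaF2 will precipitate.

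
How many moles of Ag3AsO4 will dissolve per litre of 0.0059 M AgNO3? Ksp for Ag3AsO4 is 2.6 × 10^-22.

1.3 × 10^-15 M

Ag3AsO4(s) <=> 3 Ag^+ + AsO4^3-
Ksp = [Ag^+]^3[AsO4^3-]
Let s = moles of Ag3AsO4 that dissolve per litre. [Ag^+] = 0.0059 + 3s ≈ 0.0059, [AsO4^3-] = s (common-ion effect: Ag^+ is already 0.0059 M).
Ksp ≈ (0.0059)^3 × s
s = 1.3 × 10^-15 M
Check: 3s = 3.8 x 10^-15 ≪ 0.0059, so the approximation is valid.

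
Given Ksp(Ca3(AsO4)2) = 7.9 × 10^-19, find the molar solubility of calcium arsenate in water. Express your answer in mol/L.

s ≈ 9.4 × 10^-5 M

Ca3(AsO4)2(s) ⇌ 3 Ca^2+(aq) + 2 AsO4^3-(aq)
Ksp = [Ca^2+]^3[AsO4^3-]^2
Let s = molar solubility. Then [Ca^2+] = 3s and [AsO4^3-] = 2s.
Substituting: Ksp = (3s)^3(2s)^2 = 108s^5
s^5 = 7.9 × 10^-19 / 108, so s = 9.4 × 10^-5 M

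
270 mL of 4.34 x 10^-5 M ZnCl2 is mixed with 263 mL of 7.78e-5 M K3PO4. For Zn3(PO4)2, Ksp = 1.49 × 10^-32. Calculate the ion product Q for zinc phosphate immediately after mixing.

Total volume = 270 + 263 = 533 mL.
[Zn^2+] = 4.34 x 10^-5 × (270/533) = 2.198 x 10^-5 M
[PO4^3-] = 7.78 x 10^-5 × (263/533) = 3.839 × 10^-5 M
Zn3(PO4)2(s) ⇌ 3 Zn^2+(aq) + 2 PO4^3-(aq), so Q = [Zn^2+]^3[PO4^3-]^2
Q = (2.198 × 10^-5)^3(3.839 × 10^-5)^2 = 1.57 x 10^-23
Q > Ksp, so Zn3(PO4)2 will precipitate.

Q = 1.57 x 10^-23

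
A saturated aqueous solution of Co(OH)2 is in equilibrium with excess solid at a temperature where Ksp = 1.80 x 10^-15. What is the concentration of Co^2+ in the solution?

7.66e-6 M

Co(OH)2(s) ⇌ Co^2+ + 2 OH^-
Ksp = [Co^2+][OH^-]^2
Let s = molar solubility. Then [Co^2+] = s and [OH^-] = 2s.
Ksp = s(2s)^2 = 4s^3
s^3 = 1.80 x 10^-15 / 4, so s = 7.663 × 10^-6 M
[Co^2+] = s = 7.66 × 10^-6 M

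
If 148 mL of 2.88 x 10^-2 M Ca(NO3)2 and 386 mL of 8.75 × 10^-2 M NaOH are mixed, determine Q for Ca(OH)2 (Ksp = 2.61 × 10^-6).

Q ≈ 3.19e-5

Total volume = 148 + 386 = 534 mL.
[Ca^2+] = 2.88 × 10^-2 × (148/534) = 7.982 × 10^-3 M
[OH^-] = 8.75 × 10^-2 × (386/534) = 6.325 × 10^-2 M
Ca(OH)2(s) ⇌ Ca^2+(aq) + 2 OH^-(aq), so Q = [Ca^2+][OH^-]^2
Q = (7.982 × 10^-3)(6.325 x 10^-2)^2 = 3.19 x 10^-5
Q > Ksp, so Ca(OH)2 will precipitate.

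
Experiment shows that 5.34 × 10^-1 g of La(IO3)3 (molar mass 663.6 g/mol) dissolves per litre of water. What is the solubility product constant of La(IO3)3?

1.13 × 10^-11

Molar solubility s = (5.34 x 10^-1 g/L) / (663.6 g/mol) = 8.047 × 10^-4 M.
La(IO3)3(s) <=> La^3+(aq) + 3 IO3^-(aq)
For each mole of La(IO3)3 that dissolves: [La^3+] = s, [IO3^-] = 3s.
Ksp = [La^3+][IO3^-]^3
Substituting: Ksp = s(3s)^3 = 27s^4
Ksp = 27 × (8.047 × 10^-4)^4 = 1.13 × 10^-11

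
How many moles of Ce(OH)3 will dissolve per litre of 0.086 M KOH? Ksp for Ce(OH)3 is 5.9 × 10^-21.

Ce(OH)3(s) ⇌ Ce^3+(aq) + 3 OH^-(aq)
Ksp = [Ce^3+][OH^-]^3
Let s = moles of Ce(OH)3 that dissolve per litre. [Ce^3+] = s, [OH^-] = 0.086 + 3s ≈ 0.086 (Ksp is small, so little additional dissolves).
Ksp ≈ s × (0.086)^3
s = 9.3 × 10^-18 M
Check: 3s = 2.8 x 10^-17 ≪ 0.086, so the approximation is valid.

s = 9.3 x 10^-18 M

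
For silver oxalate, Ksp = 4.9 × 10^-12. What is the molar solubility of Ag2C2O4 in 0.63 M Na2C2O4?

s = 1.4 × 10^-6 M

Ag2C2O4(s) <=> 2 Ag^+(aq) + C2O4^2-(aq)
Ksp = [Ag^+]^2[C2O4^2-]
Let s = moles of Ag2C2O4 that dissolve per litre. [Ag^+] = 2s, [C2O4^2-] = 0.63 + s ≈ 0.63 (common-ion effect: C2O4^2- is already 0.63 M).
Ksp ≈ (2s)^2 × 0.63
s = 1.4 x 10^-6 M
Check: s = 1.4 x 10^-6 ≪ 0.63, so the approximation is valid.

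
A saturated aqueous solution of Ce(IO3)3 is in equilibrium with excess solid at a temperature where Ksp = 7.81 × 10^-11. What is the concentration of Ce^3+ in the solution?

[Ce^3+] ≈ 1.30e-3 M

Ce(IO3)3(s) ⇌ Ce^3+(aq) + 3 IO3^-(aq)
Ksp = [Ce^3+][IO3^-]^3
With molar solubility s: [Ce^3+] = s, [IO3^-] = 3s.
Substituting: Ksp = s(3s)^3 = 27s^4
Solving, s = (7.81 × 10^-11/27)^(1/4) = 1.304 x 10^-3 M
[Ce^3+] = s = 1.30 × 10^-3 M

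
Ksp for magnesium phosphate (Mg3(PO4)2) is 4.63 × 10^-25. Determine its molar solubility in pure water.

s ≈ 5.33 × 10^-6 M

Mg3(PO4)2(s) <=> 3 Mg^2+(aq) + 2 PO4^3-(aq)
Ksp = [Mg^2+]^3[PO4^3-]^2
For each mole of Mg3(PO4)2 that dissolves: [Mg^2+] = 3s, [PO4^3-] = 2s.
So Ksp = (3s)^3 × (2s)^2 = 108s^5
s = (4.63 × 10^-25 / 108)^(1/5) = 5.33 × 10^-6 M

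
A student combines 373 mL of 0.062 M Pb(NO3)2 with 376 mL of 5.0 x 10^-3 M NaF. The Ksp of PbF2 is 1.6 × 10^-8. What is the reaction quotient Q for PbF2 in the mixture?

Total volume = 373 + 376 = 749 mL.
[Pb^2+] = 6.2 x 10^-2 × (373/749) = 3.09 × 10^-2 M
[F^-] = 5.0 × 10^-3 × (376/749) = 2.51 × 10^-3 M
PbF2(s) <=> Pb^2+(aq) + 2 F^-(aq), so Q = [Pb^2+][F^-]^2
Q = (3.09 x 10^-2)(2.51 × 10^-3)^2 = 1.9 × 10^-7
Q > Ksp, so PbF2 will precipitate.

Q ≈ 1.9e-7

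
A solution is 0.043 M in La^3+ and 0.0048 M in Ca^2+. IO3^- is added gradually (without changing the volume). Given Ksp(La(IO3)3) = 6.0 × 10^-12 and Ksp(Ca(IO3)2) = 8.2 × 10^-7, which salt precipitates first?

La(IO3)3

Precipitation of each salt starts when its ion product equals its Ksp.
For La(IO3)3: 6.0 × 10^-12 = 0.043 × [IO3^-]^3  ⇒  [IO3^-] = 5.2 × 10^-4 M.
For Ca(IO3)2: 8.2 × 10^-7 = 0.0048 × [IO3^-]^2  ⇒  [IO3^-] = 1.3 × 10^-2 M.
The salt with the lower threshold [IO3^-] precipitates first: La(IO3)3.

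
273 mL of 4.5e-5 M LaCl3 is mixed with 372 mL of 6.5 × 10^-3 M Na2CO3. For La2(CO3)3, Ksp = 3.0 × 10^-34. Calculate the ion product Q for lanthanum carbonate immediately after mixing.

Total volume = 273 + 372 = 645 mL.
[La^3+] = 4.5 × 10^-5 × (273/645) = 1.90 × 10^-5 M
[CO3^2-] = 6.5 × 10^-3 × (372/645) = 3.75 × 10^-3 M
La2(CO3)3(s) ⇌ 2 La^3+(aq) + 3 CO3^2-(aq), so Q = [La^3+]^2[CO3^2-]^3
Q = (1.90 × 10^-5)^2(3.75 x 10^-3)^3 = 1.9 × 10^-17
Q > Ksp, so La2(CO3)3 will precipitate.

Q = 1.9 × 10^-17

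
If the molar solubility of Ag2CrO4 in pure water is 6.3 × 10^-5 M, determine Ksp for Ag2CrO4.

Ksp = 1.0 × 10^-12

Ag2CrO4(s) <=> 2 Ag^+ + CrO4^2-
Let s = molar solubility. Then [Ag^+] = 2s and [CrO4^2-] = s.
Ksp = [Ag^+]^2[CrO4^2-]
Ksp = (2s)^2s = 4s^3
With s = 6.3 × 10^-5: Ksp = 1.0 × 10^-12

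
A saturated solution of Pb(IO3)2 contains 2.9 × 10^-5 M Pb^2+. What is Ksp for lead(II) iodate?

Ksp = 9.8e-14

Pb(IO3)2(s) ⇌ Pb^2+ + 2 IO3^-
Stoichiometry gives [IO3^-] = (2/1)[Pb^2+] = 5.80 × 10^-5 M.
Ksp = [Pb^2+][IO3^-]^2
Ksp = 2.9 x 10^-5 × (5.80 x 10^-5)^2 = 9.8 × 10^-14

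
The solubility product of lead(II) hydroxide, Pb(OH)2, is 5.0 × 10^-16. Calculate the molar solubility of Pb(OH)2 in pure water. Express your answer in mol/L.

s ≈ 5.0 × 10^-6 M

Pb(OH)2(s) <=> Pb^2+ + 2 OH^-
Ksp = [Pb^2+][OH^-]^2
For each mole of Pb(OH)2 that dissolves: [Pb^2+] = s, [OH^-] = 2s.
So Ksp = s × (2s)^2 = 4s^3
Solving, s = (5.0 × 10^-16/4)^(1/3) = 5.0 × 10^-6 M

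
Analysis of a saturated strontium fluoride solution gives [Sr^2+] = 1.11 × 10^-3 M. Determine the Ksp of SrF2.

Ksp = 5.47 x 10^-9

SrF2(s) <=> Sr^2+ + 2 F^-
Stoichiometry gives [F^-] = (2/1)[Sr^2+] = 2.220 × 10^-3 M.
Ksp = [Sr^2+][F^-]^2
Ksp = 1.11 × 10^-3 × (2.220 × 10^-3)^2 = 5.47 × 10^-9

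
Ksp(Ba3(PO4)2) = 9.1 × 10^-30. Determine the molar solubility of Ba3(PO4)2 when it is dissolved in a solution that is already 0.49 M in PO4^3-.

1.1 x 10^-10 M

Ba3(PO4)2(s) ⇌ 3 Ba^2+(aq) + 2 PO4^3-(aq)
Ksp = [Ba^2+]^3[PO4^3-]^2
Let s = moles of Ba3(PO4)2 that dissolve per litre. [Ba^2+] = 3s, [PO4^3-] = 0.49 + 2s ≈ 0.49 (since the PO4^3- already present dominates).
Ksp ≈ (3s)^3 × (0.49)^2
s = 1.1 × 10^-10 M
Check: 2s = 2.2 x 10^-10 ≪ 0.49, so the approximation is valid.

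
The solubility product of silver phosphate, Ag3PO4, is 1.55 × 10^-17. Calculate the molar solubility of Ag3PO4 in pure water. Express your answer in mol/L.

Ag3PO4(s) ⇌ 3 Ag^+ + PO4^3-
Ksp = [Ag^+]^3[PO4^3-]
For each mole of Ag3PO4 that dissolves: [Ag^+] = 3s, [PO4^3-] = s.
Ksp = (3s)^3s = 27s^4
s^4 = 1.55 × 10^-17 / 27, so s = 2.75 x 10^-5 M

s = 2.75 x 10^-5 M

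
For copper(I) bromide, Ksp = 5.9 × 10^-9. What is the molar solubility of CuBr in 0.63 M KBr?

9.4 × 10^-9 M

CuBr(s) <=> Cu^+(aq) + Br^-(aq)
Ksp = [Cu^+][Br^-]
If s mol/L dissolves here, [Cu^+] = s, [Br^-] = 0.63 + s ≈ 0.63 (since Br^- from KBr dominates).
Ksp ≈ s × 0.63
s = 9.4 × 10^-9 M
Check: s = 9.4 × 10^-9 ≪ 0.63, so the approximation is valid.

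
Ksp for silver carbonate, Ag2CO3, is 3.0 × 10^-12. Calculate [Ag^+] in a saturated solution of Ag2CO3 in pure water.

[Ag^+] ≈ 1.8 × 10^-4 M

Ag2CO3(s) ⇌ 2 Ag^+ + CO3^2-
Ksp = [Ag^+]^2[CO3^2-]
Let s = molar solubility. Then [Ag^+] = 2s and [CO3^2-] = s.
Ksp = (2s)^2s = 4s^3
s^3 = 3.0 × 10^-12 / 4, so s = 9.09 x 10^-5 M
[Ag^+] = 2s = 1.8 × 10^-4 M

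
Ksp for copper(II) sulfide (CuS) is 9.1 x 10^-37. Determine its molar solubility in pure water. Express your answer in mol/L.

CuS(s) ⇌ Cu^2+ + S^2-
Ksp = [Cu^2+][S^2-]
For each mole of CuS that dissolves: [Cu^2+] = s, [S^2-] = s.
Ksp = s^2
s = √(9.1 x 10^-37) = 9.5 × 10^-19 M

s = 9.5 × 10^-19 M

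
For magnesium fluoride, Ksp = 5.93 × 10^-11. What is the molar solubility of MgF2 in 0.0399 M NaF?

s = 3.72e-8 M

MgF2(s) <=> Mg^2+(aq) + 2 F^-(aq)
Ksp = [Mg^2+][F^-]^2
If s mol/L dissolves here, [Mg^2+] = s, [F^-] = 0.0399 + 2s ≈ 0.0399 (Ksp is small, so little additional dissolves).
Ksp ≈ s × (0.0399)^2
s = 3.72 x 10^-8 M
Check: 2s = 7.4 x 10^-8 ≪ 0.0399, so the approximation is valid.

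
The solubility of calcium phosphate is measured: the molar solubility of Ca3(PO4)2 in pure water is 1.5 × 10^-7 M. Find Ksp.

Ca3(PO4)2(s) <=> 3 Ca^2+(aq) + 2 PO4^3-(aq)
If s mol/L of Ca3(PO4)2 dissolves, [Ca^2+] = 3s and [PO4^3-] = 2s.
Ksp = [Ca^2+]^3[PO4^3-]^2
So Ksp = (3s)^3 × (2s)^2 = 108s^5
With s = 1.5 × 10^-7: Ksp = 8.2 × 10^-33

8.2e-33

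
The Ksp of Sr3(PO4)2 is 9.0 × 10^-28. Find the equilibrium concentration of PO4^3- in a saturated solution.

[PO4^3-] ≈ 3.1 × 10^-6 M

Sr3(PO4)2(s) ⇌ 3 Sr^2+ + 2 PO4^3-
Ksp = [Sr^2+]^3[PO4^3-]^2
For each mole of Sr3(PO4)2 that dissolves: [Sr^2+] = 3s, [PO4^3-] = 2s.
So Ksp = (3s)^3 × (2s)^2 = 108s^5
s^5 = 9.0 × 10^-28 / 108, so s = 1.53 × 10^-6 M
[PO4^3-] = 2s = 3.1 × 10^-6 M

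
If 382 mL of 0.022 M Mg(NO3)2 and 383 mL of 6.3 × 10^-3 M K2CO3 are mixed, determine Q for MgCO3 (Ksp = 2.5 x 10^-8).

Q ≈ 3.5 × 10^-5

Total volume = 382 + 383 = 765 mL.
[Mg^2+] = 2.2 × 10^-2 × (382/765) = 1.10 × 10^-2 M
[CO3^2-] = 6.3 × 10^-3 × (383/765) = 3.15 x 10^-3 M
MgCO3(s) ⇌ Mg^2+ + CO3^2-, so Q = [Mg^2+][CO3^2-]
Q = (1.10 × 10^-2)(3.15 x 10^-3) = 3.5 × 10^-5
Q > Ksp, so MgCO3 will precipitate.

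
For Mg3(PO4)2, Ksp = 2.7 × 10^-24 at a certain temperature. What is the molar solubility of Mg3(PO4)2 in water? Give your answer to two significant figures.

7.6 × 10^-6 M

Mg3(PO4)2(s) <=> 3 Mg^2+ + 2 PO4^3-
Ksp = [Mg^2+]^3[PO4^3-]^2
With molar solubility s: [Mg^2+] = 3s, [PO4^3-] = 2s.
So Ksp = (3s)^3 × (2s)^2 = 108s^5
s = (2.7 × 10^-24 / 108)^(1/5) = 7.6 × 10^-6 M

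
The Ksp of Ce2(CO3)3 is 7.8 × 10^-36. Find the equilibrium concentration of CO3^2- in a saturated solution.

Ce2(CO3)3(s) ⇌ 2 Ce^3+(aq) + 3 CO3^2-(aq)
Ksp = [Ce^3+]^2[CO3^2-]^3
Let s = molar solubility. Then [Ce^3+] = 2s and [CO3^2-] = 3s.
Ksp = (2s)^2(3s)^3 = 108s^5
s^5 = 7.8 × 10^-36 / 108, so s = 3.73 x 10^-8 M
[CO3^2-] = 3s = 1.1 × 10^-7 M

[CO3^2-] ≈ 1.1 × 10^-7 M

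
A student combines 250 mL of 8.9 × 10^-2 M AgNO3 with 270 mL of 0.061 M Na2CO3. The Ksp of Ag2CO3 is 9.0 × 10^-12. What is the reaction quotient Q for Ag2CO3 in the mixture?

5.8e-5

Total volume = 250 + 270 = 520 mL.
[Ag^+] = 8.9 × 10^-2 × (250/520) = 4.28 × 10^-2 M
[CO3^2-] = 6.1 x 10^-2 × (270/520) = 3.17 × 10^-2 M
Ag2CO3(s) <=> 2 Ag^+ + CO3^2-, so Q = [Ag^+]^2[CO3^2-]
Q = (4.28 x 10^-2)^2(3.17 × 10^-2) = 5.8 × 10^-5
Q > Ksp, so Ag2CO3 will precipitate.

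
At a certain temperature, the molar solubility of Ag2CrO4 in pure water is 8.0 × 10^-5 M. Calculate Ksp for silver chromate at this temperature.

Ksp ≈ 2.0e-12

Ag2CrO4(s) ⇌ 2 Ag^+ + CrO4^2-
Let s = molar solubility. Then [Ag^+] = 2s and [CrO4^2-] = s.
Ksp = [Ag^+]^2[CrO4^2-]
Ksp = (2s)^2s = 4s^3
Ksp = 4 × (8.0 x 10^-5)^3 = 2.0 x 10^-12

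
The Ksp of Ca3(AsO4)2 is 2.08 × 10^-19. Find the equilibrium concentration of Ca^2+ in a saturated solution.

[Ca^2+] = 2.16e-4 M

Ca3(AsO4)2(s) ⇌ 3 Ca^2+ + 2 AsO4^3-
Ksp = [Ca^2+]^3[AsO4^3-]^2
With molar solubility s: [Ca^2+] = 3s, [AsO4^3-] = 2s.
So Ksp = (3s)^3 × (2s)^2 = 108s^5
s = (2.08 × 10^-19 / 108)^(1/5) = 7.193 × 10^-5 M
[Ca^2+] = 3s = 2.16 × 10^-4 M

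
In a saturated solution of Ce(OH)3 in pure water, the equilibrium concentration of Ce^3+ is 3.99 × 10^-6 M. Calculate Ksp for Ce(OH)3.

Ce(OH)3(s) <=> Ce^3+ + 3 OH^-
Stoichiometry gives [OH^-] = (3/1)[Ce^3+] = 1.197 × 10^-5 M.
Ksp = [Ce^3+][OH^-]^3
Ksp = 3.99 x 10^-6 × (1.197 x 10^-5)^3 = 6.84 × 10^-21

Ksp ≈ 6.84 × 10^-21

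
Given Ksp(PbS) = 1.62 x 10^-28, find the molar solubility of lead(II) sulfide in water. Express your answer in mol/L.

PbS(s) <=> Pb^2+ + S^2-
Ksp = [Pb^2+][S^2-]
Let s = molar solubility. Then [Pb^2+] = s and [S^2-] = s.
Ksp = s × s = s^2
s = √(1.62 x 10^-28) = 1.27 × 10^-14 M

s = 1.27 x 10^-14 M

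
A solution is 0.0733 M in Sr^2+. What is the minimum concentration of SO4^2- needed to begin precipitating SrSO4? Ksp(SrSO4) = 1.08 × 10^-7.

SrSO4(s) ⇌ Sr^2+(aq) + SO4^2-(aq)
Ksp = [Sr^2+][SO4^2-]
Precipitation begins when Q = Ksp. With [Sr^2+] = 0.0733 M:
1.08 × 10^-7 = (0.0733) × [SO4^2-]
[SO4^2-] = (1.08 × 10^-7 / 7.33 × 10^-2) = 1.47 × 10^-6 M

[SO4^2-] = 1.47e-6 M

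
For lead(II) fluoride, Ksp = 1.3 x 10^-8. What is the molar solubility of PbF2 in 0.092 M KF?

PbF2(s) ⇌ Pb^2+ + 2 F^-
Ksp = [Pb^2+][F^-]^2
If s mol/L dissolves here, [Pb^2+] = s, [F^-] = 0.092 + 2s ≈ 0.092 (common-ion effect: F^- is already 0.092 M).
Ksp ≈ s × (0.092)^2
s = 1.5 × 10^-6 M
Check: 2s = 3.1 × 10^-6 ≪ 0.092, so the approximation is valid.

s = 1.5e-6 M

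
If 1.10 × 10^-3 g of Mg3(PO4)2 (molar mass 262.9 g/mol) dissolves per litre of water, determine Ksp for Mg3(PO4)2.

Molar solubility s = (1.10 × 10^-3 g/L) / (262.9 g/mol) = 4.184 × 10^-6 M.
Mg3(PO4)2(s) <=> 3 Mg^2+ + 2 PO4^3-
Let s = molar solubility. Then [Mg^2+] = 3s and [PO4^3-] = 2s.
Ksp = [Mg^2+]^3[PO4^3-]^2
Substituting: Ksp = (3s)^3(2s)^2 = 108s^5
Ksp = 108 × (4.184 x 10^-6)^5 = 1.38 × 10^-25

Ksp ≈ 1.38 × 10^-25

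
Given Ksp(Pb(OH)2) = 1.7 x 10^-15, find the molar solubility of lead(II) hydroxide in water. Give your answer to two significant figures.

Pb(OH)2(s) <=> Pb^2+ + 2 OH^-
Ksp = [Pb^2+][OH^-]^2
Let s = molar solubility. Then [Pb^2+] = s and [OH^-] = 2s.
Substituting: Ksp = s(2s)^2 = 4s^3
s = (1.7 x 10^-15 / 4)^(1/3) = 7.5 x 10^-6 M

s ≈ 7.5 × 10^-6 M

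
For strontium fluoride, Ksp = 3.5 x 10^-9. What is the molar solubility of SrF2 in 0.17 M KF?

1.2 × 10^-7 M

SrF2(s) ⇌ Sr^2+ + 2 F^-
Ksp = [Sr^2+][F^-]^2
Let s = moles of SrF2 that dissolve per litre. [Sr^2+] = s, [F^-] = 0.17 + 2s ≈ 0.17 (since F^- from KF dominates).
Ksp ≈ s × (0.17)^2
s = 1.2 × 10^-7 M
Check: 2s = 2.4 x 10^-7 ≪ 0.17, so the approximation is valid.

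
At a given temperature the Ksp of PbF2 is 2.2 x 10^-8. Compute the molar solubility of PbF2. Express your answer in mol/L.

PbF2(s) <=> Pb^2+(aq) + 2 F^-(aq)
Ksp = [Pb^2+][F^-]^2
With molar solubility s: [Pb^2+] = s, [F^-] = 2s.
Substituting: Ksp = s(2s)^2 = 4s^3
s^3 = 2.2 x 10^-8 / 4, so s = 1.8 × 10^-3 M

s = 1.8e-3 M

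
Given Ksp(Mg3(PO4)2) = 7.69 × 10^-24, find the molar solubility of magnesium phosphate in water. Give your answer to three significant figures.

s = 9.34 × 10^-6 M

Mg3(PO4)2(s) <=> 3 Mg^2+(aq) + 2 PO4^3-(aq)
Ksp = [Mg^2+]^3[PO4^3-]^2
Let s = molar solubility. Then [Mg^2+] = 3s and [PO4^3-] = 2s.
Substituting: Ksp = (3s)^3(2s)^2 = 108s^5
s = (7.69 × 10^-24 / 108)^(1/5) = 9.34 × 10^-6 M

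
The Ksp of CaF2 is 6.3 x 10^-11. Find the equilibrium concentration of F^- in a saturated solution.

[F^-] ≈ 5.0e-4 M

CaF2(s) <=> Ca^2+(aq) + 2 F^-(aq)
Ksp = [Ca^2+][F^-]^2
Let s = molar solubility. Then [Ca^2+] = s and [F^-] = 2s.
Substituting: Ksp = s(2s)^2 = 4s^3
Solving, s = (6.3 x 10^-11/4)^(1/3) = 2.51 × 10^-4 M
[F^-] = 2s = 5.0 x 10^-4 M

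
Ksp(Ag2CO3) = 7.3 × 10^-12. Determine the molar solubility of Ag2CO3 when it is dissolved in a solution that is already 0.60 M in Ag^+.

s ≈ 2.0 × 10^-11 M

Ag2CO3(s) <=> 2 Ag^+(aq) + CO3^2-(aq)
Ksp = [Ag^+]^2[CO3^2-]
Let s = moles of Ag2CO3 that dissolve per litre. [Ag^+] = 0.60 + 2s ≈ 0.60, [CO3^2-] = s (since the Ag^+ already present dominates).
Ksp ≈ (0.60)^2 × s
s = 2.0 × 10^-11 M
Check: 2s = 4.1 × 10^-11 ≪ 0.60, so the approximation is valid.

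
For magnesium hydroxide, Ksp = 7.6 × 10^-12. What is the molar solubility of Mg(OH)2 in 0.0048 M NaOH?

Mg(OH)2(s) <=> Mg^2+ + 2 OH^-
Ksp = [Mg^2+][OH^-]^2
If s mol/L dissolves here, [Mg^2+] = s, [OH^-] = 0.0048 + 2s ≈ 0.0048 (Ksp is small, so little additional dissolves).
Ksp ≈ s × (0.0048)^2
s = 3.3 x 10^-7 M
Check: 2s = 6.6 x 10^-7 ≪ 0.0048, so the approximation is valid.

s = 3.3e-7 M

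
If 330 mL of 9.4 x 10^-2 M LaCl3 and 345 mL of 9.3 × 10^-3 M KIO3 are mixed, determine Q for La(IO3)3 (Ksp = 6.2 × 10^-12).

Q = 4.9e-9

Total volume = 330 + 345 = 675 mL.
[La^3+] = 9.4 x 10^-2 × (330/675) = 4.60 × 10^-2 M
[IO3^-] = 9.3 × 10^-3 × (345/675) = 4.75 × 10^-3 M
La(IO3)3(s) ⇌ La^3+ + 3 IO3^-, so Q = [La^3+][IO3^-]^3
Q = (4.60 × 10^-2)(4.75 × 10^-3)^3 = 4.9 × 10^-9
Q > Ksp, so La(IO3)3 will precipitate.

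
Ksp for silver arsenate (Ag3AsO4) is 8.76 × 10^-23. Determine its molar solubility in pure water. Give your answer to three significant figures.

Ag3AsO4(s) <=> 3 Ag^+ + AsO4^3-
Ksp = [Ag^+]^3[AsO4^3-]
For each mole of Ag3AsO4 that dissolves: [Ag^+] = 3s, [AsO4^3-] = s.
Substituting: Ksp = (3s)^3s = 27s^4
Solving, s = (8.76 × 10^-23/27)^(1/4) = 1.34 x 10^-6 M

s = 1.34 × 10^-6 M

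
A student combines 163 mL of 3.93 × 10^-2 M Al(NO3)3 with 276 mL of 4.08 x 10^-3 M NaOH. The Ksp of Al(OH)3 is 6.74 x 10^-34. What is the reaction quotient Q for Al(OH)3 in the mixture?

Total volume = 163 + 276 = 439 mL.
[Al^3+] = 3.93 x 10^-2 × (163/439) = 1.459 x 10^-2 M
[OH^-] = 4.08 x 10^-3 × (276/439) = 2.565 × 10^-3 M
Al(OH)3(s) <=> Al^3+(aq) + 3 OH^-(aq), so Q = [Al^3+][OH^-]^3
Q = (1.459 × 10^-2)(2.565 × 10^-3)^3 = 2.46 x 10^-10
Q > Ksp, so Al(OH)3 will precipitate.

Q ≈ 2.46e-10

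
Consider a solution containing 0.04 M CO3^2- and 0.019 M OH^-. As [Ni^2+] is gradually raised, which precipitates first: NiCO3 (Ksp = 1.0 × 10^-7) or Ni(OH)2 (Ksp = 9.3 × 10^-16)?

Ni(OH)2

Each salt begins to precipitate when Q = Ksp, i.e. when [Ni^2+] reaches its threshold.
For NiCO3: 1.0 × 10^-7 = 0.04 × [Ni^2+]  ⇒  [Ni^2+] = 2.5 x 10^-6 M.
For Ni(OH)2: 9.3 × 10^-16 = (0.019)^2 × [Ni^2+]  ⇒  [Ni^2+] = 2.6 × 10^-12 M.
The salt with the lower threshold [Ni^2+] precipitates first: Ni(OH)2.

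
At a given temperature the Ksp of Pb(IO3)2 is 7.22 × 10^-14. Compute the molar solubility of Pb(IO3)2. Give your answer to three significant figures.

2.62e-5 M

Pb(IO3)2(s) <=> Pb^2+ + 2 IO3^-
Ksp = [Pb^2+][IO3^-]^2
With molar solubility s: [Pb^2+] = s, [IO3^-] = 2s.
So Ksp = s × (2s)^2 = 4s^3
Solving, s = (7.22 × 10^-14/4)^(1/3) = 2.62 × 10^-5 M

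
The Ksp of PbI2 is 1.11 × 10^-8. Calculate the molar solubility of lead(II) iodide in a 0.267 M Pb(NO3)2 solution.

PbI2(s) ⇌ Pb^2+ + 2 I^-
Ksp = [Pb^2+][I^-]^2
If s mol/L dissolves here, [Pb^2+] = 0.267 + s ≈ 0.267, [I^-] = 2s (Ksp is small, so little additional dissolves).
Ksp ≈ 0.267 × (2s)^2
s = 1.02 x 10^-4 M
Check: s = 1.0 × 10^-4 ≪ 0.267, so the approximation is valid.

s ≈ 1.02 × 10^-4 M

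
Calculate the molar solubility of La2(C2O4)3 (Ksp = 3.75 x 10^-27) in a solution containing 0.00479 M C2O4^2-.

s = 9.24e-11 M

La2(C2O4)3(s) ⇌ 2 La^3+(aq) + 3 C2O4^2-(aq)
Ksp = [La^3+]^2[C2O4^2-]^3
Let s be the molar solubility in this solution. [La^3+] = 2s, [C2O4^2-] = 0.00479 + 3s ≈ 0.00479 (common-ion effect: C2O4^2- is already 0.00479 M).
Ksp ≈ (2s)^2 × (0.00479)^3
s = 9.24 × 10^-11 M
Check: 3s = 2.8 × 10^-10 ≪ 0.00479, so the approximation is valid.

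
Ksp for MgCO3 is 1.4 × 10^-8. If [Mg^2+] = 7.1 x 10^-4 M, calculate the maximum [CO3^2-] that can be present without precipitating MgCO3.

[CO3^2-] ≈ 2.0 × 10^-5 M

MgCO3(s) ⇌ Mg^2+(aq) + CO3^2-(aq)
Ksp = [Mg^2+][CO3^2-]
Precipitation begins when Q = Ksp. With [Mg^2+] = 7.1 x 10^-4 M:
1.4 × 10^-8 = (7.1 x 10^-4) × [CO3^2-]
[CO3^2-] = (1.4 × 10^-8 / 7.1 × 10^-4) = 2.0 x 10^-5 M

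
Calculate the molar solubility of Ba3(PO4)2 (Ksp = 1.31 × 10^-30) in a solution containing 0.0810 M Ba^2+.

Ba3(PO4)2(s) ⇌ 3 Ba^2+ + 2 PO4^3-
Ksp = [Ba^2+]^3[PO4^3-]^2
If s mol/L dissolves here, [Ba^2+] = 0.0810 + 3s ≈ 0.0810, [PO4^3-] = 2s (since the Ba^2+ already present dominates).
Ksp ≈ (0.0810)^3 × (2s)^2
s = 2.48 × 10^-14 M
Check: 3s = 7.4 × 10^-14 ≪ 0.0810, so the approximation is valid.

s ≈ 2.48e-14 M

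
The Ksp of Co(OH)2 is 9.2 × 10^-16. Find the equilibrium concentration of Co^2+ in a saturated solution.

Co(OH)2(s) <=> Co^2+ + 2 OH^-
Ksp = [Co^2+][OH^-]^2
For each mole of Co(OH)2 that dissolves: [Co^2+] = s, [OH^-] = 2s.
Substituting: Ksp = s(2s)^2 = 4s^3
s = (9.2 × 10^-16 / 4)^(1/3) = 6.13 × 10^-6 M
[Co^2+] = s = 6.1 x 10^-6 M

6.1 × 10^-6 M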